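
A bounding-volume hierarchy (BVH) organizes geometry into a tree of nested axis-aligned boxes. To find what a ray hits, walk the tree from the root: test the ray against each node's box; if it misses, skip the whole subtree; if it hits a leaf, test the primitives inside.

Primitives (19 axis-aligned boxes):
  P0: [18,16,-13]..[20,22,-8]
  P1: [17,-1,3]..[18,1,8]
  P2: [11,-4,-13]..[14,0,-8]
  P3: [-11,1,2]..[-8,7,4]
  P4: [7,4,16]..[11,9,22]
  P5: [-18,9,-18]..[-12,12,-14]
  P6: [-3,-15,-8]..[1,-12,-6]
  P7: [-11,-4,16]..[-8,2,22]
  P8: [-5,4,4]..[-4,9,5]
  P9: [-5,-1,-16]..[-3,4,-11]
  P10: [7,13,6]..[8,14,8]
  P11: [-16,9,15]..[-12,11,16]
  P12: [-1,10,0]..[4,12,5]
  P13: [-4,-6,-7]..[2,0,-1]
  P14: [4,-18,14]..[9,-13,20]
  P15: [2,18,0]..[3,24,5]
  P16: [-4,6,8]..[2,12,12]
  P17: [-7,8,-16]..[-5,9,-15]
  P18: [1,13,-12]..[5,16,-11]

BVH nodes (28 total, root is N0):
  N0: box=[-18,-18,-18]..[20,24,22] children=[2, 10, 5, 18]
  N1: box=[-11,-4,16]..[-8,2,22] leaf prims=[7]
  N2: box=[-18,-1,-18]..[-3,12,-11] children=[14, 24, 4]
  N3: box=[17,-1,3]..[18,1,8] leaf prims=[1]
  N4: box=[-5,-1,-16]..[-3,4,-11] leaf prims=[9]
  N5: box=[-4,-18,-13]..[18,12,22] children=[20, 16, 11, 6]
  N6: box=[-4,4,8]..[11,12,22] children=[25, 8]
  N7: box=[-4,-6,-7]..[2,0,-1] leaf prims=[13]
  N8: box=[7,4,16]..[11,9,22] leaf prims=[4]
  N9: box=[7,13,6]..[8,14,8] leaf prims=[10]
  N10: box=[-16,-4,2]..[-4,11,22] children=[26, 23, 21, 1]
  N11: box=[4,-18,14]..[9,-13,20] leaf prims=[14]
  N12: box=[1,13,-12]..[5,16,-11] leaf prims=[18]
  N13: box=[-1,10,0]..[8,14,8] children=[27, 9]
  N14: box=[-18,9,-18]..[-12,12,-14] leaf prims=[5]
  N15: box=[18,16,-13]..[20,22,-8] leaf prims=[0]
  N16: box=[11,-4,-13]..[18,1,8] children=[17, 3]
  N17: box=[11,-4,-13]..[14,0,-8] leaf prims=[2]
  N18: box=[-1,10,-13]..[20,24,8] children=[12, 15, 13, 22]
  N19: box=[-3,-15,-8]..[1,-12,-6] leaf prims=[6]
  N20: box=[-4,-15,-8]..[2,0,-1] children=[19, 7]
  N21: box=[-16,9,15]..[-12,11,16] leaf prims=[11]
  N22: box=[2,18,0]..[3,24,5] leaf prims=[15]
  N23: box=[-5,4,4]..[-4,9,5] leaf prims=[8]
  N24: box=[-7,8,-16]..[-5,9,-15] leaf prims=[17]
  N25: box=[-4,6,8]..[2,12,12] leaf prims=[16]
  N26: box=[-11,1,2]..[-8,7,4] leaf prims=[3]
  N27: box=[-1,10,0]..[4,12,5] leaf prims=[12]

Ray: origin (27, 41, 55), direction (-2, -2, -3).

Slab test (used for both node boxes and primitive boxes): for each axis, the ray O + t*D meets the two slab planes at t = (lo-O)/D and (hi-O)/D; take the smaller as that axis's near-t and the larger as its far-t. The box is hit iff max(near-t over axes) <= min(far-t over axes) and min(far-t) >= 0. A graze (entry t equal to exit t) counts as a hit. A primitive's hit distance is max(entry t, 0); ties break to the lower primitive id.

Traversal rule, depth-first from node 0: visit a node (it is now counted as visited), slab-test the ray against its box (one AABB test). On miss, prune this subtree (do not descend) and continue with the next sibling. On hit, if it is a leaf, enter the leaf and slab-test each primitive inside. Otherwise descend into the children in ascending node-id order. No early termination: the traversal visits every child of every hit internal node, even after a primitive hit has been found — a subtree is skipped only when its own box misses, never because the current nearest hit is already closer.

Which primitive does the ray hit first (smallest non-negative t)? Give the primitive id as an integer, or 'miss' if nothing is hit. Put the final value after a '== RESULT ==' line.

Walk:
N0 x:[7/2,45/2] y:[17/2,59/2] z:[11,73/3] -> hit [11,45/2], descend [2, 5, 10, 18]
  N2 x:[15,45/2] y:[29/2,21] z:[22,73/3] -> miss, prune
  N5 x:[9/2,31/2] y:[29/2,59/2] z:[11,68/3] -> hit [29/2,31/2], descend [6, 11, 16, 20]
    N6 x:[8,31/2] y:[29/2,37/2] z:[11,47/3] -> hit [29/2,31/2], descend [8, 25]
      N8 x:[8,10] y:[16,37/2] z:[11,13] -> miss, prune
      N25 x:[25/2,31/2] y:[29/2,35/2] z:[43/3,47/3] -> hit [29/2,31/2] leaf, test {P16@t=29/2}
    N11 x:[9,23/2] y:[27,59/2] z:[35/3,41/3] -> miss, prune
    N16 x:[9/2,8] y:[20,45/2] z:[47/3,68/3] -> miss, prune
    N20 x:[25/2,31/2] y:[41/2,28] z:[56/3,21] -> miss, prune
  N10 x:[31/2,43/2] y:[15,45/2] z:[11,53/3] -> hit [31/2,53/3], descend [1, 21, 23, 26]
    N1 x:[35/2,19] y:[39/2,45/2] z:[11,13] -> miss, prune
    N21 x:[39/2,43/2] y:[15,16] z:[13,40/3] -> miss, prune
    N23 x:[31/2,16] y:[16,37/2] z:[50/3,17] -> miss, prune
    N26 x:[35/2,19] y:[17,20] z:[17,53/3] -> hit [35/2,53/3] leaf, test {P3@t=35/2}
  N18 x:[7/2,14] y:[17/2,31/2] z:[47/3,68/3] -> miss, prune

Visited [0, 2, 5, 6, 8, 25, 11, 16, 20, 10, 1, 21, 23, 26, 18]. Tests: 15 box, 2 leaf. Nearest: P16.

== RESULT ==
16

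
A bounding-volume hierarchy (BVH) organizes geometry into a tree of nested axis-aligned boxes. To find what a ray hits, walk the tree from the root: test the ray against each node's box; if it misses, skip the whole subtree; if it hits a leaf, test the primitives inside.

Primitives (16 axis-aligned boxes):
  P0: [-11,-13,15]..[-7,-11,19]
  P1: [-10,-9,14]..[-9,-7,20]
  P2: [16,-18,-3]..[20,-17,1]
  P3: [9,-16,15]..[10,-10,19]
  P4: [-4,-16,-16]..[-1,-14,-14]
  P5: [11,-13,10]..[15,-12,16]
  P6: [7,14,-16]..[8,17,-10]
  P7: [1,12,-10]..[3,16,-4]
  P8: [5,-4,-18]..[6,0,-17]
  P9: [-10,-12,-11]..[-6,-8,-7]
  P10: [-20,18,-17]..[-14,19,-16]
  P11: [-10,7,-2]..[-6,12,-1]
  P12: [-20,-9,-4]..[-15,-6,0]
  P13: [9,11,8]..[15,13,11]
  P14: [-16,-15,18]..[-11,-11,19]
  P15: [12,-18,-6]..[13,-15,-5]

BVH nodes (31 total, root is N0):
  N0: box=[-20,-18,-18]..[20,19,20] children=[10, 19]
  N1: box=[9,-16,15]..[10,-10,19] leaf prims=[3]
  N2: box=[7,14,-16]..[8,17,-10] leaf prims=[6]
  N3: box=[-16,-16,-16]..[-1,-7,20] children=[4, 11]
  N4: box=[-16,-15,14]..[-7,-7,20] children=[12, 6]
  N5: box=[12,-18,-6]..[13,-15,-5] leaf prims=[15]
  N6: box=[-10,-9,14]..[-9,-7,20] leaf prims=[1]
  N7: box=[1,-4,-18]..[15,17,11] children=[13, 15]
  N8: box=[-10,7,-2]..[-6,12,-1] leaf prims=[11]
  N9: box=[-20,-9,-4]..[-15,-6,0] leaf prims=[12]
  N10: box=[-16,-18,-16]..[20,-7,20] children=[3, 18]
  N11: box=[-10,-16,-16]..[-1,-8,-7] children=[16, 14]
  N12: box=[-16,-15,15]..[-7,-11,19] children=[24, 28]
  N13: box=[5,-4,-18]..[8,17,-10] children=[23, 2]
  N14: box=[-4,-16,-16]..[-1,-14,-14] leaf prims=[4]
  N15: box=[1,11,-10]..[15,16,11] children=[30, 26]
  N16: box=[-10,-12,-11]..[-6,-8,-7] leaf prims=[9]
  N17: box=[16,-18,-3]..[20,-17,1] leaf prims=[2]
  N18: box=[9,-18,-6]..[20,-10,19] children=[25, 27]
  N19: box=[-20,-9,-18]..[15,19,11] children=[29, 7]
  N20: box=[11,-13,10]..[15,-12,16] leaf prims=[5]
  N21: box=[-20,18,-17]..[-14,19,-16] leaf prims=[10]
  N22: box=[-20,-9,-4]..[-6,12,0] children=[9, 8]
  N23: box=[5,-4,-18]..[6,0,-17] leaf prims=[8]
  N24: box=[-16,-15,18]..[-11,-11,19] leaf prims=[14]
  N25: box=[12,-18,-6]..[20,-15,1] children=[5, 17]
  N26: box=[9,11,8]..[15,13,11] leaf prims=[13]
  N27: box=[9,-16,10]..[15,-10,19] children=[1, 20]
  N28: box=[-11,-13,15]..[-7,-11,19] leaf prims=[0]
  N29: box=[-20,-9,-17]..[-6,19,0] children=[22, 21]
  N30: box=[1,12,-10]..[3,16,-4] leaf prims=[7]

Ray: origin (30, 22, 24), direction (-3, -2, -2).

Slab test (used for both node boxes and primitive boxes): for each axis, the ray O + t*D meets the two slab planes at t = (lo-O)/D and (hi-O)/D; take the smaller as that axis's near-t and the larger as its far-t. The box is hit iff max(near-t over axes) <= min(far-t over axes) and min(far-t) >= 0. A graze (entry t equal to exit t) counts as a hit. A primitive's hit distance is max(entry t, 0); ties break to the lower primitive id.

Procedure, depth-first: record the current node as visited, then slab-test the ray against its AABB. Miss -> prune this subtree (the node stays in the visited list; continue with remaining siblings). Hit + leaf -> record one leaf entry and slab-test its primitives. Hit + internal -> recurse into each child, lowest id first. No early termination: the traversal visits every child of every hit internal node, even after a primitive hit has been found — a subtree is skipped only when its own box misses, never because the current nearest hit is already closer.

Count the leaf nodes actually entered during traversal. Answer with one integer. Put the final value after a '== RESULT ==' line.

Trace the traversal:
N0 x:[10/3,50/3] y:[3/2,20] z:[2,21] -> hit [10/3,50/3], descend [10, 19]
  N10 x:[10/3,46/3] y:[29/2,20] z:[2,20] -> hit [29/2,46/3], descend [3, 18]
    N3 x:[31/3,46/3] y:[29/2,19] z:[2,20] -> hit [29/2,46/3], descend [4, 11]
      N4 x:[37/3,46/3] y:[29/2,37/2] z:[2,5] -> miss, prune
      N11 x:[31/3,40/3] y:[15,19] z:[31/2,20] -> miss, prune
    N18 x:[10/3,7] y:[16,20] z:[5/2,15] -> miss, prune
  N19 x:[5,50/3] y:[3/2,31/2] z:[13/2,21] -> hit [13/2,31/2], descend [7, 29]
    N7 x:[5,29/3] y:[5/2,13] z:[13/2,21] -> hit [13/2,29/3], descend [13, 15]
      N13 x:[22/3,25/3] y:[5/2,13] z:[17,21] -> miss, prune
      N15 x:[5,29/3] y:[3,11/2] z:[13/2,17] -> miss, prune
    N29 x:[12,50/3] y:[3/2,31/2] z:[12,41/2] -> hit [12,31/2], descend [21, 22]
      N21 x:[44/3,50/3] y:[3/2,2] z:[20,41/2] -> miss, prune
      N22 x:[12,50/3] y:[5,31/2] z:[12,14] -> hit [12,14], descend [8, 9]
        N8 x:[12,40/3] y:[5,15/2] z:[25/2,13] -> miss, prune
        N9 x:[15,50/3] y:[14,31/2] z:[12,14] -> miss, prune

Visited [0, 10, 3, 4, 11, 18, 19, 7, 13, 15, 29, 21, 22, 8, 9]. Tests: 15 box, 0 leaf. Nearest: miss.

== RESULT ==
0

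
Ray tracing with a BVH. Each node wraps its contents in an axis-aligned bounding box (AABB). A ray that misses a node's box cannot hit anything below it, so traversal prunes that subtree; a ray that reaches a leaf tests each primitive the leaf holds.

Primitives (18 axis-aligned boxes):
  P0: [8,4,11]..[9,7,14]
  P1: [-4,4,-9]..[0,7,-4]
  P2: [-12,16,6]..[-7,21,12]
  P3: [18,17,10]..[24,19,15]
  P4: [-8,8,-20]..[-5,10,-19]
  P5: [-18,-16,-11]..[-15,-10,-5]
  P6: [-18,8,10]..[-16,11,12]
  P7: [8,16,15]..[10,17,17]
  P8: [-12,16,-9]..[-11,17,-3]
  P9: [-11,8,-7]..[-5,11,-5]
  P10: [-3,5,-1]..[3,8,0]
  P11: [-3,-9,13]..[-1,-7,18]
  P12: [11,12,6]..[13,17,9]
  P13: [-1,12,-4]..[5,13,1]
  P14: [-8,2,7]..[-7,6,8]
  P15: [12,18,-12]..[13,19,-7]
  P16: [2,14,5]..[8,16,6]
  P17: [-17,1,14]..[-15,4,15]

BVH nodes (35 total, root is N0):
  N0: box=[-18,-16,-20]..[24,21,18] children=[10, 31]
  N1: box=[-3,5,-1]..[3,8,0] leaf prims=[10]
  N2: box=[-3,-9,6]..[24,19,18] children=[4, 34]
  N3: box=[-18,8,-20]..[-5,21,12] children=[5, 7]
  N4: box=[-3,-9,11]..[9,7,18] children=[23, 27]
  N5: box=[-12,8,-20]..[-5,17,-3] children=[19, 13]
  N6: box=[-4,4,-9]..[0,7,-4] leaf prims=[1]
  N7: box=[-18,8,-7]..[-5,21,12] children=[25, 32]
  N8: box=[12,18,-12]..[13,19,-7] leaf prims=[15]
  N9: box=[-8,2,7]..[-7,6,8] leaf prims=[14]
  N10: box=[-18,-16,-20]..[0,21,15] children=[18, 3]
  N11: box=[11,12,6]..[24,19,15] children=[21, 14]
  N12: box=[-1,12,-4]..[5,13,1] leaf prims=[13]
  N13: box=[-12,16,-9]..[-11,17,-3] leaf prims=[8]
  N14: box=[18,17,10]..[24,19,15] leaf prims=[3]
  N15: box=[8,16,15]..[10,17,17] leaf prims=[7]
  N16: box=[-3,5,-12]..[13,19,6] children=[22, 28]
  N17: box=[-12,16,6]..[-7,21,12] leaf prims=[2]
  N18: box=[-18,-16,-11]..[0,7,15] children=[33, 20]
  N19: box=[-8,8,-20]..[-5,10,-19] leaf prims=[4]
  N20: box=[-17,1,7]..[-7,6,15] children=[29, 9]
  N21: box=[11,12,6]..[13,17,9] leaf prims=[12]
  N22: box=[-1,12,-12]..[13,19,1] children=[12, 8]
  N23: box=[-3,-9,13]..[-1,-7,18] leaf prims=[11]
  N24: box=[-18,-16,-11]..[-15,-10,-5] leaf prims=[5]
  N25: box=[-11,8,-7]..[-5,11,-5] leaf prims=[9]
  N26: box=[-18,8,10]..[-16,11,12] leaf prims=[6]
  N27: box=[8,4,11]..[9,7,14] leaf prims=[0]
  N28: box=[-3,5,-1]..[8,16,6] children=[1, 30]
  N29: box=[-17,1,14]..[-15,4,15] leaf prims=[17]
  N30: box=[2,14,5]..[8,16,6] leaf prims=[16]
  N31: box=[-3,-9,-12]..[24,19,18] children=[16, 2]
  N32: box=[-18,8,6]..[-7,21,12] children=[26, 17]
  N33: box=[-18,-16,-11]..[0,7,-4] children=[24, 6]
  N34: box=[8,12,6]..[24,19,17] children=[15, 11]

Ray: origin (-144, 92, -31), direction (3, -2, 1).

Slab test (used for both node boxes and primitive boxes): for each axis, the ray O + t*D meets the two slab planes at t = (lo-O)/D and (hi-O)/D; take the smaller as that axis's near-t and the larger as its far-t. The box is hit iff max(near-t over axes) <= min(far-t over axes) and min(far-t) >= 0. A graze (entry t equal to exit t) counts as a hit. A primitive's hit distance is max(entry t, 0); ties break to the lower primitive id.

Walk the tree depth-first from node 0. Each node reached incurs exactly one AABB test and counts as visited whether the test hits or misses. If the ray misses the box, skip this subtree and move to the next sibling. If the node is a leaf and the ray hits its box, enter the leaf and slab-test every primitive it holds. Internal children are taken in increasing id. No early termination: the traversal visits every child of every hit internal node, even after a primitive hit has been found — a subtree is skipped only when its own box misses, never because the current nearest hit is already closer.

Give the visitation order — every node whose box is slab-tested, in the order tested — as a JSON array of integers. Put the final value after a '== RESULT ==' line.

Walk:
N0 x:[42,56] y:[71/2,54] z:[11,49] -> hit [42,49], descend [10, 31]
  N10 x:[42,48] y:[71/2,54] z:[11,46] -> hit [42,46], descend [3, 18]
    N3 x:[42,139/3] y:[71/2,42] z:[11,43] -> hit [42,42], descend [5, 7]
      N5 x:[44,139/3] y:[75/2,42] z:[11,28] -> miss, prune
      N7 x:[42,139/3] y:[71/2,42] z:[24,43] -> hit [42,42], descend [25, 32]
        N25 x:[133/3,139/3] y:[81/2,42] z:[24,26] -> miss, prune
        N32 x:[42,137/3] y:[71/2,42] z:[37,43] -> hit [42,42], descend [17, 26]
          N17 x:[44,137/3] y:[71/2,38] z:[37,43] -> miss, prune
          N26 x:[42,128/3] y:[81/2,42] z:[41,43] -> hit [42,42] leaf, test {P6@t=42}
    N18 x:[42,48] y:[85/2,54] z:[20,46] -> hit [85/2,46], descend [20, 33]
      N20 x:[127/3,137/3] y:[43,91/2] z:[38,46] -> hit [43,91/2], descend [9, 29]
        N9 x:[136/3,137/3] y:[43,45] z:[38,39] -> miss, prune
        N29 x:[127/3,43] y:[44,91/2] z:[45,46] -> miss, prune
      N33 x:[42,48] y:[85/2,54] z:[20,27] -> miss, prune
  N31 x:[47,56] y:[73/2,101/2] z:[19,49] -> hit [47,49], descend [2, 16]
    N2 x:[47,56] y:[73/2,101/2] z:[37,49] -> hit [47,49], descend [4, 34]
      N4 x:[47,51] y:[85/2,101/2] z:[42,49] -> hit [47,49], descend [23, 27]
        N23 x:[47,143/3] y:[99/2,101/2] z:[44,49] -> miss, prune
        N27 x:[152/3,51] y:[85/2,44] z:[42,45] -> miss, prune
      N34 x:[152/3,56] y:[73/2,40] z:[37,48] -> miss, prune
    N16 x:[47,157/3] y:[73/2,87/2] z:[19,37] -> miss, prune

Visited [0, 10, 3, 5, 7, 25, 32, 17, 26, 18, 20, 9, 29, 33, 31, 2, 4, 23, 27, 34, 16]. Tests: 21 box, 1 leaf. Nearest: P6.

== RESULT ==
[0, 10, 3, 5, 7, 25, 32, 17, 26, 18, 20, 9, 29, 33, 31, 2, 4, 23, 27, 34, 16]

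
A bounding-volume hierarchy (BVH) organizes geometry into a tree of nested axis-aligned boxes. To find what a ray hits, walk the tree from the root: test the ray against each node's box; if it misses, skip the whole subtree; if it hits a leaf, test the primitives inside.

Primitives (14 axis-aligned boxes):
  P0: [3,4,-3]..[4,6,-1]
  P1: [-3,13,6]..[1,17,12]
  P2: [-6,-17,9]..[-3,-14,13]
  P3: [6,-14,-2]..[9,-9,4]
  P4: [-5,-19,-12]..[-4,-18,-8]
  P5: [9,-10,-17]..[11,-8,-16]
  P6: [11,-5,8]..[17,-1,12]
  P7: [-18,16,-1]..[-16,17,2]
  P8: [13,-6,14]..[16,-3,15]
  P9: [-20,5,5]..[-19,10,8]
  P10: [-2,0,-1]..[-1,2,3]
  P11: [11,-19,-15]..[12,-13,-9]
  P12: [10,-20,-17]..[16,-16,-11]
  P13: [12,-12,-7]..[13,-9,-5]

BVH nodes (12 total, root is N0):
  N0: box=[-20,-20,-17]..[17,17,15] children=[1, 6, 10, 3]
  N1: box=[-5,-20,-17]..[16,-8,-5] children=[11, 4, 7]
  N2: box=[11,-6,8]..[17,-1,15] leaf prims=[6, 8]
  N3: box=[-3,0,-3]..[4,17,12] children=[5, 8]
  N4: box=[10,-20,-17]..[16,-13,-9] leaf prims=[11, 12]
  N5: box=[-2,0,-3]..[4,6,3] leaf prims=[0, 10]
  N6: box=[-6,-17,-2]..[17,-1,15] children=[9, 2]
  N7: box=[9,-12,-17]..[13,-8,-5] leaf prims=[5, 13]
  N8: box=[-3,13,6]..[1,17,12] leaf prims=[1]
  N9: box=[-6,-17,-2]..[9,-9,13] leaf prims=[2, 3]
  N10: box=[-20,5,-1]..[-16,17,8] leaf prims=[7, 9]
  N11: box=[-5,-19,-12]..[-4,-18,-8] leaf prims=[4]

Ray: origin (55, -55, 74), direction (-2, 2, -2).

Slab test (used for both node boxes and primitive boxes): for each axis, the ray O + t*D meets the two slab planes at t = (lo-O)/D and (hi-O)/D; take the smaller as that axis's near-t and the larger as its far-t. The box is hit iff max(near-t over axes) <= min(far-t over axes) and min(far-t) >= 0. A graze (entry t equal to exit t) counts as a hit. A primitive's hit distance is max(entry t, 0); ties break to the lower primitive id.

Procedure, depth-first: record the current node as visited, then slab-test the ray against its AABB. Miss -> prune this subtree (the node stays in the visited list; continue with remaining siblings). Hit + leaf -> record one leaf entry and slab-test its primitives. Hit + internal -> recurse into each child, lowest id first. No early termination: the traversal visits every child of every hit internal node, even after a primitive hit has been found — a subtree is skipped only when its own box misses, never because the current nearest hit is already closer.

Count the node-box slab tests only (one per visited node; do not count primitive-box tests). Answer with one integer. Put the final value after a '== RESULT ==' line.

Traverse from the root:
N0 x:[19,75/2] y:[35/2,36] z:[59/2,91/2] -> hit [59/2,36], descend [1, 3, 6, 10]
  N1 x:[39/2,30] y:[35/2,47/2] z:[79/2,91/2] -> miss, prune
  N3 x:[51/2,29] y:[55/2,36] z:[31,77/2] -> miss, prune
  N6 x:[19,61/2] y:[19,27] z:[59/2,38] -> miss, prune
  N10 x:[71/2,75/2] y:[30,36] z:[33,75/2] -> hit [71/2,36] leaf, test {P7@t=36, P9(miss)}

Visited [0, 1, 3, 6, 10]. Tests: 5 box, 1 leaf. Nearest: P7.

== RESULT ==
5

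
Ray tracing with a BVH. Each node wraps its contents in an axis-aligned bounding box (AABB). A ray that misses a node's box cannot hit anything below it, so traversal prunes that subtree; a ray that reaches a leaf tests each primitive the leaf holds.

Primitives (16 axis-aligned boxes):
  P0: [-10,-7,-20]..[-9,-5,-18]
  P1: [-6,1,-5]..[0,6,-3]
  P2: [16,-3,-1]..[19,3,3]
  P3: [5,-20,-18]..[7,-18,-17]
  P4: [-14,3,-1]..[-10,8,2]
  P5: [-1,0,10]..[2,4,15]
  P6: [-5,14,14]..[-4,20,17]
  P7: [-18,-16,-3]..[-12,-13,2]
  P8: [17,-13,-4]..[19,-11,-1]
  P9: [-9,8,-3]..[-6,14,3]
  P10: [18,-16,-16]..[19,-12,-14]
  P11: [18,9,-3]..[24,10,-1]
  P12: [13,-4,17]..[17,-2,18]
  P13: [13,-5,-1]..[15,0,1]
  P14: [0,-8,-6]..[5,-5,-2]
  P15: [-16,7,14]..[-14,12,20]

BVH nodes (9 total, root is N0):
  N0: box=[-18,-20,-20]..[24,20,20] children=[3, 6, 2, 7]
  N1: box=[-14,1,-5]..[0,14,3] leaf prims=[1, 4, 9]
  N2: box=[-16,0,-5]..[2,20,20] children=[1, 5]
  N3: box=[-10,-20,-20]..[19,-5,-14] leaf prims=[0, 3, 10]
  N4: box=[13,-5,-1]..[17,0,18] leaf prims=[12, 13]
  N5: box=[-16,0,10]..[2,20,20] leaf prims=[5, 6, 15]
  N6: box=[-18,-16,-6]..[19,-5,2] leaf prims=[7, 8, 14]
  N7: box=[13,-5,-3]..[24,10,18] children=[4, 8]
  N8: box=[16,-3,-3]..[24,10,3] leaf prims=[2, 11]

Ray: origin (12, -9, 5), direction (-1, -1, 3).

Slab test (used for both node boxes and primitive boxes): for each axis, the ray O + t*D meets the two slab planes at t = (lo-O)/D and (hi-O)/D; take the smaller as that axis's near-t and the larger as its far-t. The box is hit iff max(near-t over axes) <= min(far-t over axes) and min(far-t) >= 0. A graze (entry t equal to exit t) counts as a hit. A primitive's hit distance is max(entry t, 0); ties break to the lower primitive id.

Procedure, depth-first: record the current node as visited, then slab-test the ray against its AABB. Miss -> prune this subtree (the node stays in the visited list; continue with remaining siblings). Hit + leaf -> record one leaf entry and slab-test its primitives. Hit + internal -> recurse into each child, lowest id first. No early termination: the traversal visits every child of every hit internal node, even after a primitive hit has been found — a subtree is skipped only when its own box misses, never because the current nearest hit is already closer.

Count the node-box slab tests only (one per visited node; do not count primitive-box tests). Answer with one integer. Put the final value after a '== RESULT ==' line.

Traverse from the root:
N0 x:[-12,30] y:[-29,11] z:[-25/3,5] -> hit [-25/3,5], descend [2, 3, 6, 7]
  N2 x:[10,28] y:[-29,-9] z:[-10/3,5] -> miss, prune
  N3 x:[-7,22] y:[-4,11] z:[-25/3,-19/3] -> miss, prune
  N6 x:[-7,30] y:[-4,7] z:[-11/3,-1] -> miss, prune
  N7 x:[-12,-1] y:[-19,-4] z:[-8/3,13/3] -> miss, prune

5 AABB tests over nodes [0, 2, 3, 6, 7]; 0 leaves entered; closest miss.

== RESULT ==
5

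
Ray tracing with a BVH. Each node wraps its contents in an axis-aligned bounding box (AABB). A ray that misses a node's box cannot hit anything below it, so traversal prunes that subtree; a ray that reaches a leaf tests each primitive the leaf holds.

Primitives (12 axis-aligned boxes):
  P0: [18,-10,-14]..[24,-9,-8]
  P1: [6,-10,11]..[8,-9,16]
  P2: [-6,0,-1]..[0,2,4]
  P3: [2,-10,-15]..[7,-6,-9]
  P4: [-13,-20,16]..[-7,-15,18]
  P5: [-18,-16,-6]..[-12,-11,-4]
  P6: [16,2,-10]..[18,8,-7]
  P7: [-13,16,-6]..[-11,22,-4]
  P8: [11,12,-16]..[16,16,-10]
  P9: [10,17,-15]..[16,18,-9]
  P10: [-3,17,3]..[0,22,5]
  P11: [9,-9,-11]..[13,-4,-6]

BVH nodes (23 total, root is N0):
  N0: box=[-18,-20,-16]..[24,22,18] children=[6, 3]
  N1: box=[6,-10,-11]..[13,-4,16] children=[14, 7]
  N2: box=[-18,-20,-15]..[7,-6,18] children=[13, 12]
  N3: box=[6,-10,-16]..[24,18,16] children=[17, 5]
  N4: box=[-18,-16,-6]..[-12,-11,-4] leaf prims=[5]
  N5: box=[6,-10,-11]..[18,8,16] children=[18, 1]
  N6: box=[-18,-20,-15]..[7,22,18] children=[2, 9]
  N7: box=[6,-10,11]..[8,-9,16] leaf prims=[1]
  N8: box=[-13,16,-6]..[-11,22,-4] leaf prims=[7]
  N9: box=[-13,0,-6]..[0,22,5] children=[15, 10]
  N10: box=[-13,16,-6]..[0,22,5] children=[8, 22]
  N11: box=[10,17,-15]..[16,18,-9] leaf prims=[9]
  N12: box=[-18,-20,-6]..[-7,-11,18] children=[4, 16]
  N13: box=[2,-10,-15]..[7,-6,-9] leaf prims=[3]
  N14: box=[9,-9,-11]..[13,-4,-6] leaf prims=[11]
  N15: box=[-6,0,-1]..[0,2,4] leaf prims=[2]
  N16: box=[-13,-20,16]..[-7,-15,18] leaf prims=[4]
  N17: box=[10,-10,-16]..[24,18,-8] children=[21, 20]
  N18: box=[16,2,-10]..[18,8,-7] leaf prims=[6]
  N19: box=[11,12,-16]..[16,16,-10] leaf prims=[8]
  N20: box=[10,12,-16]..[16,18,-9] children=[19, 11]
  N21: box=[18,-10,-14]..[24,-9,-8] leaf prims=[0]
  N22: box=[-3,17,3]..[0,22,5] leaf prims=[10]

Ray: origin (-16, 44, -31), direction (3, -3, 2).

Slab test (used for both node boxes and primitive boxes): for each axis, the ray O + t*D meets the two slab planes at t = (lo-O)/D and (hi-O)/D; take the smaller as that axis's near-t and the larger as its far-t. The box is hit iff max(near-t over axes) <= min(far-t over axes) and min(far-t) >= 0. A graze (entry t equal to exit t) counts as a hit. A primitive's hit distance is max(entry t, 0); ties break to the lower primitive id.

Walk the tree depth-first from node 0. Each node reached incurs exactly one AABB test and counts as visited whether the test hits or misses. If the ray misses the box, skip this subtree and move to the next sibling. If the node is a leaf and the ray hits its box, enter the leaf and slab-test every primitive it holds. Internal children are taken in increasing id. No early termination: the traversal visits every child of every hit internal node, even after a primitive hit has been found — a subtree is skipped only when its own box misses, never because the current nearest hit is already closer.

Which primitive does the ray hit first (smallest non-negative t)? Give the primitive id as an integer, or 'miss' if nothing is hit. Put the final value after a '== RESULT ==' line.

Walk:
N0 x:[-2/3,40/3] y:[22/3,64/3] z:[15/2,49/2] -> hit [15/2,40/3], descend [3, 6]
  N3 x:[22/3,40/3] y:[26/3,18] z:[15/2,47/2] -> hit [26/3,40/3], descend [5, 17]
    N5 x:[22/3,34/3] y:[12,18] z:[10,47/2] -> miss, prune
    N17 x:[26/3,40/3] y:[26/3,18] z:[15/2,23/2] -> hit [26/3,23/2], descend [20, 21]
      N20 x:[26/3,32/3] y:[26/3,32/3] z:[15/2,11] -> hit [26/3,32/3], descend [11, 19]
        N11 x:[26/3,32/3] y:[26/3,9] z:[8,11] -> hit [26/3,9] leaf, test {P9@t=26/3}
        N19 x:[9,32/3] y:[28/3,32/3] z:[15/2,21/2] -> hit [28/3,21/2] leaf, test {P8@t=28/3}
      N21 x:[34/3,40/3] y:[53/3,18] z:[17/2,23/2] -> miss, prune
  N6 x:[-2/3,23/3] y:[22/3,64/3] z:[8,49/2] -> miss, prune

9 AABB tests over nodes [0, 3, 5, 17, 20, 11, 19, 21, 6]; 2 leaves entered; closest P9.

== RESULT ==
9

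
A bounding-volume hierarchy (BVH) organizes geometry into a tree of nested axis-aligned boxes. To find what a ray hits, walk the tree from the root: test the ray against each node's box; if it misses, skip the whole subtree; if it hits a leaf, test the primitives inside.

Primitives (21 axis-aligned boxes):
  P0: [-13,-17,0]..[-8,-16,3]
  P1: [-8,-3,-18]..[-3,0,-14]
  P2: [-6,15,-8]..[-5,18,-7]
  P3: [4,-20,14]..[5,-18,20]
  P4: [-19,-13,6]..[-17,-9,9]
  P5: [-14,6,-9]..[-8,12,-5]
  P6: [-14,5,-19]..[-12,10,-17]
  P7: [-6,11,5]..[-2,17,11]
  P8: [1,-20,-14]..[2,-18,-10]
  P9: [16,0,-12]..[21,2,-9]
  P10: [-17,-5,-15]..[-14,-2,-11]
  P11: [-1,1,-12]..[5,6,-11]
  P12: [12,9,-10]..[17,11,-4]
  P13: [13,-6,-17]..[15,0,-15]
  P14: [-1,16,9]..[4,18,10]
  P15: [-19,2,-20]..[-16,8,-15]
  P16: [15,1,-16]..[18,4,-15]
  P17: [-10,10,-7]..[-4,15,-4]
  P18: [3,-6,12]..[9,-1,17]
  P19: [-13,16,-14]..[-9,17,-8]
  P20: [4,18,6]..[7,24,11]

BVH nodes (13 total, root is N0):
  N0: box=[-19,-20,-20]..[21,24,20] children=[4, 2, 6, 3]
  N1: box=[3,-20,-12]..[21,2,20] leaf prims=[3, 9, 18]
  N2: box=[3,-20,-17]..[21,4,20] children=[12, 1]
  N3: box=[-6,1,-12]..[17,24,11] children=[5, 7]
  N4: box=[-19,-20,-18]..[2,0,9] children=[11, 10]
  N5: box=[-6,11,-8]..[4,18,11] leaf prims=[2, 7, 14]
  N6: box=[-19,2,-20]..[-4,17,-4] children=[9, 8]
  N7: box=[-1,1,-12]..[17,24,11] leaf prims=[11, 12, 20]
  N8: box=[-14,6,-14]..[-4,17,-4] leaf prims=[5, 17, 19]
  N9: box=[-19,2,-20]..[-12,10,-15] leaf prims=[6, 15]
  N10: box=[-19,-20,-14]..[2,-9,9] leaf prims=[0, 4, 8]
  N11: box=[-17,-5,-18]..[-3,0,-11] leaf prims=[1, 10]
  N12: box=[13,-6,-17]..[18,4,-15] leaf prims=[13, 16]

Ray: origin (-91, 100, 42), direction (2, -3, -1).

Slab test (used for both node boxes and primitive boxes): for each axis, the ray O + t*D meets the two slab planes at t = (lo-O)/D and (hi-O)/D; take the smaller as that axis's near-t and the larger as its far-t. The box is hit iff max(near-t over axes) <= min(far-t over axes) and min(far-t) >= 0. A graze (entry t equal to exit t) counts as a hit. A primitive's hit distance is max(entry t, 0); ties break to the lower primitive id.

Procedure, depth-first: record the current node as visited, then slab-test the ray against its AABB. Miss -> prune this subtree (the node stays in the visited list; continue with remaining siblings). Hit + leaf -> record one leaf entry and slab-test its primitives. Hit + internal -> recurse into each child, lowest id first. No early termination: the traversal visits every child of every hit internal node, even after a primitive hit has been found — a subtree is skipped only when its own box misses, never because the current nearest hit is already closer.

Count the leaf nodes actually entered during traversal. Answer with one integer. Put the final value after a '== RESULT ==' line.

Trace the traversal:
N0 x:[36,56] y:[76/3,40] z:[22,62] -> hit [36,40], descend [2, 3, 4, 6]
  N2 x:[47,56] y:[32,40] z:[22,59] -> miss, prune
  N3 x:[85/2,54] y:[76/3,33] z:[31,54] -> miss, prune
  N4 x:[36,93/2] y:[100/3,40] z:[33,60] -> hit [36,40], descend [10, 11]
    N10 x:[36,93/2] y:[109/3,40] z:[33,56] -> hit [109/3,40] leaf, test {P0@t=39, P4(miss), P8(miss)}
    N11 x:[37,44] y:[100/3,35] z:[53,60] -> miss, prune
  N6 x:[36,87/2] y:[83/3,98/3] z:[46,62] -> miss, prune

Summary -> nodes [0, 2, 3, 4, 10, 11, 6]; box-tests=7; leaf-entries=1; first=P0

== RESULT ==
1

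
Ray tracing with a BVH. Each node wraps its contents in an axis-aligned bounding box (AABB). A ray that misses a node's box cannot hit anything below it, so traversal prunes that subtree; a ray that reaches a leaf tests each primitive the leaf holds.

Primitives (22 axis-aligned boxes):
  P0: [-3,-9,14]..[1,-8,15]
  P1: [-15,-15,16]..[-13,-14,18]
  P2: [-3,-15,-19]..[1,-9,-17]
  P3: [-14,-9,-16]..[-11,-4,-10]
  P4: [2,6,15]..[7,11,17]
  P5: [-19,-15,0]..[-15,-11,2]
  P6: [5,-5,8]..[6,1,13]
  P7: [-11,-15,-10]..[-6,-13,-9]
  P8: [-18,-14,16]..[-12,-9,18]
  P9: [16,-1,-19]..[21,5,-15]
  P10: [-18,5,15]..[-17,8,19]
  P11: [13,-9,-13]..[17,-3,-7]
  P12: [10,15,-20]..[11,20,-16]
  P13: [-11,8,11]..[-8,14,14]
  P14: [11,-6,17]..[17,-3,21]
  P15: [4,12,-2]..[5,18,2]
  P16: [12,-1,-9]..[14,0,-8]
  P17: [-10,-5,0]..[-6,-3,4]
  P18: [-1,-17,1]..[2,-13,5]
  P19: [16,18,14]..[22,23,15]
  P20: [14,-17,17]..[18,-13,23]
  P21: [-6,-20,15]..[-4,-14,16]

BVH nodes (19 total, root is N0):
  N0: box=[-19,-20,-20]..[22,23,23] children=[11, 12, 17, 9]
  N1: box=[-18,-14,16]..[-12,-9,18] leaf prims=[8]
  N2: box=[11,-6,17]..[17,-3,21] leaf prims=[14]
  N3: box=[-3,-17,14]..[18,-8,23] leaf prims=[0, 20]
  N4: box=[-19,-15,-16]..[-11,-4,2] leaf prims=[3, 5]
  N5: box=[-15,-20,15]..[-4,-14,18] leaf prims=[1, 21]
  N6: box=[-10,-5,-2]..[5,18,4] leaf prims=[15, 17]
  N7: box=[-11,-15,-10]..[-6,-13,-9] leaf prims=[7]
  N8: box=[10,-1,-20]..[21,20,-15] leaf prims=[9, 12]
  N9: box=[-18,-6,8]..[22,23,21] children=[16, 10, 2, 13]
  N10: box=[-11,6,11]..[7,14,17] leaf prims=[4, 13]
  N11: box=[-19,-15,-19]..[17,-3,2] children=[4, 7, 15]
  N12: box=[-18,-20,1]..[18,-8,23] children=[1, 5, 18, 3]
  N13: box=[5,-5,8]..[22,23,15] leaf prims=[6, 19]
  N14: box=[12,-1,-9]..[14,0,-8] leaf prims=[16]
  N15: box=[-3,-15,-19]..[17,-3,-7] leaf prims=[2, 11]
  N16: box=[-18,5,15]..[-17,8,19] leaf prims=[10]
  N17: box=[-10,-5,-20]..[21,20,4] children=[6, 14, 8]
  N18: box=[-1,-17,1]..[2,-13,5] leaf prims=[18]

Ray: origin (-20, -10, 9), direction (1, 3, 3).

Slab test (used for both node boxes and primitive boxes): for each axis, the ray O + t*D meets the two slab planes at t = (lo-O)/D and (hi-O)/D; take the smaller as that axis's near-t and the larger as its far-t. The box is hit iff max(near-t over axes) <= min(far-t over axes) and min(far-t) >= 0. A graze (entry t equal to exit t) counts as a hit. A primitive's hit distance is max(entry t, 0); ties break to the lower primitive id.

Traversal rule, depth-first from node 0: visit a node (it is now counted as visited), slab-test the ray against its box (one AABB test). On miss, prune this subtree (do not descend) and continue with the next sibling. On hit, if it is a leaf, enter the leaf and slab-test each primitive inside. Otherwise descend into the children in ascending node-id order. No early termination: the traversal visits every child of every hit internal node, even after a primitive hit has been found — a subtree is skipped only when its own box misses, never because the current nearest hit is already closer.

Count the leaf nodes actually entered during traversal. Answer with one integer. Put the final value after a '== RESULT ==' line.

Trace the traversal:
N0 x:[1,42] y:[-10/3,11] z:[-29/3,14/3] -> hit [1,14/3], descend [9, 11, 12, 17]
  N9 x:[2,42] y:[4/3,11] z:[-1/3,4] -> hit [2,4], descend [2, 10, 13, 16]
    N2 x:[31,37] y:[4/3,7/3] z:[8/3,4] -> miss, prune
    N10 x:[9,27] y:[16/3,8] z:[2/3,8/3] -> miss, prune
    N13 x:[25,42] y:[5/3,11] z:[-1/3,2] -> miss, prune
    N16 x:[2,3] y:[5,6] z:[2,10/3] -> miss, prune
  N11 x:[1,37] y:[-5/3,7/3] z:[-28/3,-7/3] -> miss, prune
  N12 x:[2,38] y:[-10/3,2/3] z:[-8/3,14/3] -> miss, prune
  N17 x:[10,41] y:[5/3,10] z:[-29/3,-5/3] -> miss, prune

Visited [0, 9, 2, 10, 13, 16, 11, 12, 17]. Tests: 9 box, 0 leaf. Nearest: miss.

== RESULT ==
0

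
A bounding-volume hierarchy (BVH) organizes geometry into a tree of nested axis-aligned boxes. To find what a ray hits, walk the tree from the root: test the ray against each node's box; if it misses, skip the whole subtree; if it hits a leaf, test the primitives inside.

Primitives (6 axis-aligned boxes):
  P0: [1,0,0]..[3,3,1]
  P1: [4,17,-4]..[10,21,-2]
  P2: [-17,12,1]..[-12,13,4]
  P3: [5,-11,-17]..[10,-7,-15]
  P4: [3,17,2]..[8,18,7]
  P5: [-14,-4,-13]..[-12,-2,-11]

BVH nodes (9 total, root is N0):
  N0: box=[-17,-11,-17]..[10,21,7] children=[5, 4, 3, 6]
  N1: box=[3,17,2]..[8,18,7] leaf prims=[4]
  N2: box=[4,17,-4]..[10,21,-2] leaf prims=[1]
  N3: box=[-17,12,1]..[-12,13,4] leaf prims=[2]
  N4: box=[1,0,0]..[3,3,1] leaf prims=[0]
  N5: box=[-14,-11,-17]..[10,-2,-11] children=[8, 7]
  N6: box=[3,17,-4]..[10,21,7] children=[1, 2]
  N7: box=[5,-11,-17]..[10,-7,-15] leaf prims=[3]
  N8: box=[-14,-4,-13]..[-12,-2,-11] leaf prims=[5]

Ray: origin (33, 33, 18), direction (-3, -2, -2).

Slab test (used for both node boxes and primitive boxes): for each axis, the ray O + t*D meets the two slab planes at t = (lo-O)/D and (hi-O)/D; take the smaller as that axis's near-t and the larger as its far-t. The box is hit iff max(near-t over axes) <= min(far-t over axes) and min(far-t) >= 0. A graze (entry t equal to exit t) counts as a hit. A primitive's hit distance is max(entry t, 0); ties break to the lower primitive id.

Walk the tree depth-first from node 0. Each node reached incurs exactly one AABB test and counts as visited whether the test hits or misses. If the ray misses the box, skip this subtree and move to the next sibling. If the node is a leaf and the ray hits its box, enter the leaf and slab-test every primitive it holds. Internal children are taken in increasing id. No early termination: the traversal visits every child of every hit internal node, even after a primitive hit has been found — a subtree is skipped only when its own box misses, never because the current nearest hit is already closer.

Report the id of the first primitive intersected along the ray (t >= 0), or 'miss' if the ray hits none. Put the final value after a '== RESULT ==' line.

Trace the traversal:
N0 x:[23/3,50/3] y:[6,22] z:[11/2,35/2] -> hit [23/3,50/3], descend [3, 4, 5, 6]
  N3 x:[15,50/3] y:[10,21/2] z:[7,17/2] -> miss, prune
  N4 x:[10,32/3] y:[15,33/2] z:[17/2,9] -> miss, prune
  N5 x:[23/3,47/3] y:[35/2,22] z:[29/2,35/2] -> miss, prune
  N6 x:[23/3,10] y:[6,8] z:[11/2,11] -> hit [23/3,8], descend [1, 2]
    N1 x:[25/3,10] y:[15/2,8] z:[11/2,8] -> miss, prune
    N2 x:[23/3,29/3] y:[6,8] z:[10,11] -> miss, prune

Summary -> nodes [0, 3, 4, 5, 6, 1, 2]; box-tests=7; leaf-entries=0; first=miss

== RESULT ==
miss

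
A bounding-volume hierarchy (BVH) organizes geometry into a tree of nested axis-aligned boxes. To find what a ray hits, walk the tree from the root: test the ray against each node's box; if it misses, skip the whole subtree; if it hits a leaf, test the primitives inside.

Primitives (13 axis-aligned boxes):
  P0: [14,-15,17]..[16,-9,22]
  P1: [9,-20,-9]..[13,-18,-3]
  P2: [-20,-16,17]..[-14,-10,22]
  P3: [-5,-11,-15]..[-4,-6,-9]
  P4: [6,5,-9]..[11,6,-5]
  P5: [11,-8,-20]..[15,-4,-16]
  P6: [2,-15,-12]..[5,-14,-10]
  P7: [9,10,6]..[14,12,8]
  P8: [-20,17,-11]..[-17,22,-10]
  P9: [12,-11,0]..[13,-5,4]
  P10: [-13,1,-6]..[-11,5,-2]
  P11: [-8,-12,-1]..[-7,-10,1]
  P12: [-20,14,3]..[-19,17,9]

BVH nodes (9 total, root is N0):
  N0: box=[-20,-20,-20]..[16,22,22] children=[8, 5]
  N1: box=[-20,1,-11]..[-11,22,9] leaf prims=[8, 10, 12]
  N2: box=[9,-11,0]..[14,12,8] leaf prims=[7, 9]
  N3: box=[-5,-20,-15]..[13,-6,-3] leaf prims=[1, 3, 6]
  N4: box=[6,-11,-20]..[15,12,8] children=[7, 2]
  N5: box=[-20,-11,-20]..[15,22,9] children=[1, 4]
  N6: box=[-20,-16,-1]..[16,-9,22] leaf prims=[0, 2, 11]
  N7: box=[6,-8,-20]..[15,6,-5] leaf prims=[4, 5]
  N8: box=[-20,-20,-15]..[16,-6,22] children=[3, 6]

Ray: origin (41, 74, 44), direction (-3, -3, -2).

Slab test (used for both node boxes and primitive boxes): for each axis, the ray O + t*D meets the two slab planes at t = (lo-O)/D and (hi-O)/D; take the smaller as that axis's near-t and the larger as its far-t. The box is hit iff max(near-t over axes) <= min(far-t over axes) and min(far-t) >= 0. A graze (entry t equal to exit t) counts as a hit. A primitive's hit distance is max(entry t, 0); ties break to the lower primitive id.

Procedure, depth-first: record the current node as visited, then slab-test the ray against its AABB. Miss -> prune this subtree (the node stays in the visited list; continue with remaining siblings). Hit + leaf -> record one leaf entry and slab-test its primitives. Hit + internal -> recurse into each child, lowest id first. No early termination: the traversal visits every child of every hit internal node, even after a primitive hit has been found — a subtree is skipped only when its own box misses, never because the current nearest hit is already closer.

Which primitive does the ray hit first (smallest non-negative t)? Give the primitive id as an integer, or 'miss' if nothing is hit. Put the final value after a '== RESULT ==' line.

Trace the traversal:
N0 x:[25/3,61/3] y:[52/3,94/3] z:[11,32] -> hit [52/3,61/3], descend [5, 8]
  N5 x:[26/3,61/3] y:[52/3,85/3] z:[35/2,32] -> hit [35/2,61/3], descend [1, 4]
    N1 x:[52/3,61/3] y:[52/3,73/3] z:[35/2,55/2] -> hit [35/2,61/3] leaf, test {P8(miss), P10(miss), P12@t=20}
    N4 x:[26/3,35/3] y:[62/3,85/3] z:[18,32] -> miss, prune
  N8 x:[25/3,61/3] y:[80/3,94/3] z:[11,59/2] -> miss, prune

5 AABB tests over nodes [0, 5, 1, 4, 8]; 1 leaf entered; closest P12.

== RESULT ==
12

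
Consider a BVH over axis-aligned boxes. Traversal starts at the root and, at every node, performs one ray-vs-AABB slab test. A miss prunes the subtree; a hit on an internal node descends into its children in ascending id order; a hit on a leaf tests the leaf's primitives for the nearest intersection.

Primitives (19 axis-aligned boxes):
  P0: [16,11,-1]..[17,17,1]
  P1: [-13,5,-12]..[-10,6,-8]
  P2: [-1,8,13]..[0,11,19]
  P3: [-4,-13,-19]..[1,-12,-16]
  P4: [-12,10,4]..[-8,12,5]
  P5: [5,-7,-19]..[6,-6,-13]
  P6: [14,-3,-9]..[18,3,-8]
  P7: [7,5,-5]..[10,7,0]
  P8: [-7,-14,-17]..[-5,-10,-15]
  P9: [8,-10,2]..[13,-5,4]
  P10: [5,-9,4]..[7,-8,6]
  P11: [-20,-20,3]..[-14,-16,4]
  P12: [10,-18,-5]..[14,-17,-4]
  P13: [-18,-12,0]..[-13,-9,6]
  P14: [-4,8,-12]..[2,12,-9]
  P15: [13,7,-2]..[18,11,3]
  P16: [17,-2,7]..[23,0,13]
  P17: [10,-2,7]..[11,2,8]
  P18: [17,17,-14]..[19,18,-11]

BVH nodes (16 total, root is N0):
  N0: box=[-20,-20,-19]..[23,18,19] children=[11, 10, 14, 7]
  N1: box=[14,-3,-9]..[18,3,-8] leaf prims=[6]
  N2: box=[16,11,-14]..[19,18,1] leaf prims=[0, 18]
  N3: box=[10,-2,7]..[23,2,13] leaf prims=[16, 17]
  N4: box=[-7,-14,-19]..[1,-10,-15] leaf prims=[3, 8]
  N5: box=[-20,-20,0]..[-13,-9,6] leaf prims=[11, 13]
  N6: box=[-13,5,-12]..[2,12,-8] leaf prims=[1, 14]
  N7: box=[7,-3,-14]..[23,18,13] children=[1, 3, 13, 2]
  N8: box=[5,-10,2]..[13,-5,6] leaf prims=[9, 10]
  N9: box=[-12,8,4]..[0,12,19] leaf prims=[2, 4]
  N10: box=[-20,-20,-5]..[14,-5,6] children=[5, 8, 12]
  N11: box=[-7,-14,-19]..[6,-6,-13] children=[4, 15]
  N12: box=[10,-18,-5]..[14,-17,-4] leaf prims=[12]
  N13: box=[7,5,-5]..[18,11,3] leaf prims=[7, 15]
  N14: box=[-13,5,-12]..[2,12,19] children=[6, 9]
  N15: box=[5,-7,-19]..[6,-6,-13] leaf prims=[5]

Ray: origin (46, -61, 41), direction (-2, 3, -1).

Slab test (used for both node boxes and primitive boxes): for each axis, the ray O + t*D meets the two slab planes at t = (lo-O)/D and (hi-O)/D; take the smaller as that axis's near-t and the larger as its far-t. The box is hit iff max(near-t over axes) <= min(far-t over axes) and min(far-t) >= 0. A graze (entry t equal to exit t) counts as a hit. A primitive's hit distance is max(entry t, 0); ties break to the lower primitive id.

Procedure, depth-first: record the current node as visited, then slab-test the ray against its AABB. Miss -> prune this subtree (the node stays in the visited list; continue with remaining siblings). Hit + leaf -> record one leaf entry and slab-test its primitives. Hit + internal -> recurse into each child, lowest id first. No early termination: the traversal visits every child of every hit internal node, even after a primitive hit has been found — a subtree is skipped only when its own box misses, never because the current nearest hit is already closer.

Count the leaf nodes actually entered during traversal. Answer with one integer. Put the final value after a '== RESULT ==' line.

Trace the traversal:
N0 x:[23/2,33] y:[41/3,79/3] z:[22,60] -> hit [22,79/3], descend [7, 10, 11, 14]
  N7 x:[23/2,39/2] y:[58/3,79/3] z:[28,55] -> miss, prune
  N10 x:[16,33] y:[41/3,56/3] z:[35,46] -> miss, prune
  N11 x:[20,53/2] y:[47/3,55/3] z:[54,60] -> miss, prune
  N14 x:[22,59/2] y:[22,73/3] z:[22,53] -> hit [22,73/3], descend [6, 9]
    N6 x:[22,59/2] y:[22,73/3] z:[49,53] -> miss, prune
    N9 x:[23,29] y:[23,73/3] z:[22,37] -> hit [23,73/3] leaf, test {P2@t=23, P4(miss)}

Summary -> nodes [0, 7, 10, 11, 14, 6, 9]; box-tests=7; leaf-entries=1; first=P2

== RESULT ==
1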